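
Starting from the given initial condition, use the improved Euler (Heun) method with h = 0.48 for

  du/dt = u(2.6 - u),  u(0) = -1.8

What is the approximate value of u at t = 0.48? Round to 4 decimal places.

-14.7269

Heun: k1 = f(t_n, u_n); k2 = f(t_n + h, u_n + h·k1); u_{n+1} = u_n + (h/2)·(k1 + k2).
t=0.000000, u=-1.800000:
  k1 = f(0.000000, -1.800000) = -7.920000
  k2 = f(0.480000, -5.601600) = -45.942083
  u ← -1.800000 + (0.48/2)·(-7.920000 + (-45.942083)) = -14.726900
u(0.48) ≈ -14.7269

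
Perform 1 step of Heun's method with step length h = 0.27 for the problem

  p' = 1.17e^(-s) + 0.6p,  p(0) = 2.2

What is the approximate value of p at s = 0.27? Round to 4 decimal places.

Heun: k1 = f(s_n, p_n); k2 = f(s_n + h, p_n + h·k1); p_{n+1} = p_n + (h/2)·(k1 + k2).
s=0.000000, p=2.200000:
  k1 = f(0.000000, 2.200000) = 2.490000
  k2 = f(0.270000, 2.872300) = 2.616534
  p ← 2.200000 + (0.27/2)·(2.490000 + 2.616534) = 2.889382
p(0.27) ≈ 2.8894

2.8894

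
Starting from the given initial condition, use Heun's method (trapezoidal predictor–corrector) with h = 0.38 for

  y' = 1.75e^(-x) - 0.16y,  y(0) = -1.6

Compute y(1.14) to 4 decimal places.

-0.2558

Heun: k1 = f(x_n, y_n); k2 = f(x_n + h, y_n + h·k1); y_{n+1} = y_n + (h/2)·(k1 + k2).
x=0.000000, y=-1.600000:
  k1 = f(0.000000, -1.600000) = 2.006000
  k2 = f(0.380000, -0.837720) = 1.330793
  y ← -1.600000 + (0.38/2)·(2.006000 + 1.330793) = -0.966009
x=0.380000, y=-0.966009:
  k1 = f(0.380000, -0.966009) = 1.351319
  k2 = f(0.760000, -0.452508) = 0.890818
  y ← -0.966009 + (0.38/2)·(1.351319 + 0.890818) = -0.540003
x=0.760000, y=-0.540003:
  k1 = f(0.760000, -0.540003) = 0.904817
  k2 = f(1.140000, -0.196173) = 0.591071
  y ← -0.540003 + (0.38/2)·(0.904817 + 0.591071) = -0.255785
y(1.14) ≈ -0.2558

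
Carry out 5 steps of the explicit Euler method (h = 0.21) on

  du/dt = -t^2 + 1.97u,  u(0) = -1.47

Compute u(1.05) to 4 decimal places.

Euler: u_{n+1} = u_n + h·f(t_n, u_n).
t=0.000000, u=-1.470000: f=-2.895900 → u ← -1.470000 + 0.21·(-2.895900) = -2.078139
t=0.210000, u=-2.078139: f=-4.138034 → u ← -2.078139 + 0.21·(-4.138034) = -2.947126
t=0.420000, u=-2.947126: f=-5.982238 → u ← -2.947126 + 0.21·(-5.982238) = -4.203396
t=0.630000, u=-4.203396: f=-8.677590 → u ← -4.203396 + 0.21·(-8.677590) = -6.025690
t=0.840000, u=-6.025690: f=-12.576210 → u ← -6.025690 + 0.21·(-12.576210) = -8.666694
u(1.05) ≈ -8.6667

-8.6667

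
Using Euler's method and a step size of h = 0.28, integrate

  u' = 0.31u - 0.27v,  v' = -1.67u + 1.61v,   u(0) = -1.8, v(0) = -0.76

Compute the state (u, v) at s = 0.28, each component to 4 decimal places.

Euler on (u,v): u_{n+1} = u_n + h·u', v_{n+1} = v_n + h·v'.
0.000000: (-1.800000, -0.760000); f=(-0.352800, 1.782400) → (-1.898784, -0.260928)
(u(0.28), v(0.28)) ≈ (-1.8988, -0.2609)

-1.8988, -0.2609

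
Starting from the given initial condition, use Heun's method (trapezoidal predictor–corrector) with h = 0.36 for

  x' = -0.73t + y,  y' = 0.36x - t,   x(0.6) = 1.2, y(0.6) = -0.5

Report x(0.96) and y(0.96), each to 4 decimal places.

Heun on (x,y): k1 = f(t_n, state_n); k2 = f(t_n + h, state_n + h·k1); state_{n+1} = state_n + (h/2)·(k1 + k2).
0.600000: (1.200000, -0.500000)
  k1 = (-0.938000, -0.168000)
  predictor → (0.862320, -0.560480)
  k2 = (-1.261280, -0.649565)
  → (0.804130, -0.647162)
(x(0.96), y(0.96)) ≈ (0.8041, -0.6472)

0.8041, -0.6472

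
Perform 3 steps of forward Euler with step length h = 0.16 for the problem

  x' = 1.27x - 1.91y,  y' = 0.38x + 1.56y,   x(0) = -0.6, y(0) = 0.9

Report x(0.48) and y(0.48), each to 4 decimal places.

-2.2404, 1.5303

Euler on (x,y): x_{n+1} = x_n + h·x', y_{n+1} = y_n + h·y'.
0.000000: (-0.600000, 0.900000); f=(-2.481000, 1.176000) → (-0.996960, 1.088160)
0.160000: (-0.996960, 1.088160); f=(-3.344525, 1.318685) → (-1.532084, 1.299150)
0.320000: (-1.532084, 1.299150); f=(-4.427122, 1.444481) → (-2.240424, 1.530267)
(x(0.48), y(0.48)) ≈ (-2.2404, 1.5303)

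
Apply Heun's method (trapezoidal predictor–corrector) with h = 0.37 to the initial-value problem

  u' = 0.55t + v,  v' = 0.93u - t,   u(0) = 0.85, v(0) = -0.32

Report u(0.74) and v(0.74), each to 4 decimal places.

Heun on (u,v): k1 = f(t_n, state_n); k2 = f(t_n + h, state_n + h·k1); state_{n+1} = state_n + (h/2)·(k1 + k2).
0.000000: (0.850000, -0.320000)
  k1 = (-0.320000, 0.790500)
  predictor → (0.731600, -0.027515)
  k2 = (0.175985, 0.310388)
  → (0.823357, -0.116336)
0.370000: (0.823357, -0.116336)
  k1 = (0.087164, 0.395722)
  predictor → (0.855608, 0.030082)
  k2 = (0.437082, 0.055715)
  → (0.920343, -0.032820)
(u(0.74), v(0.74)) ≈ (0.9203, -0.0328)

0.9203, -0.0328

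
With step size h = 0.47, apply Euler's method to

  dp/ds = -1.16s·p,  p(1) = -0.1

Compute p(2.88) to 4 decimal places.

Euler: p_{n+1} = p_n + h·f(s_n, p_n).
s=1.000000, p=-0.100000: f=0.116000 → p ← -0.100000 + 0.47·0.116000 = -0.045480
s=1.470000, p=-0.045480: f=0.077552 → p ← -0.045480 + 0.47·0.077552 = -0.009030
s=1.940000, p=-0.009030: f=0.020322 → p ← -0.009030 + 0.47·0.020322 = 0.000521
s=2.410000, p=0.000521: f=-0.001456 → p ← 0.000521 + 0.47·(-0.001456) = -0.000164
p(2.88) ≈ -0.0002

-0.0002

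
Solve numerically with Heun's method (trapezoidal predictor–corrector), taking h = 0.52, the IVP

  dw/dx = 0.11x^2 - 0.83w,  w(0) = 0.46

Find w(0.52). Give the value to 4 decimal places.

Heun: k1 = f(x_n, w_n); k2 = f(x_n + h, w_n + h·k1); w_{n+1} = w_n + (h/2)·(k1 + k2).
x=0.000000, w=0.460000:
  k1 = f(0.000000, 0.460000) = -0.381800
  k2 = f(0.520000, 0.261464) = -0.187271
  w ← 0.460000 + (0.52/2)·(-0.381800 + (-0.187271)) = 0.312042
w(0.52) ≈ 0.3120

0.3120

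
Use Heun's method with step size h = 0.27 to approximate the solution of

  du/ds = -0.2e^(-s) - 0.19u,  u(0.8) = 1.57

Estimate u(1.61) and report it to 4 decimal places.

1.3002

Heun: k1 = f(s_n, u_n); k2 = f(s_n + h, u_n + h·k1); u_{n+1} = u_n + (h/2)·(k1 + k2).
s=0.800000, u=1.570000:
  k1 = f(0.800000, 1.570000) = -0.388166
  k2 = f(1.070000, 1.465195) = -0.346989
  u ← 1.570000 + (0.27/2)·(-0.388166 + (-0.346989)) = 1.470754
s=1.070000, u=1.470754:
  k1 = f(1.070000, 1.470754) = -0.348045
  k2 = f(1.340000, 1.376782) = -0.313958
  u ← 1.470754 + (0.27/2)·(-0.348045 + (-0.313958)) = 1.381384
s=1.340000, u=1.381384:
  k1 = f(1.340000, 1.381384) = -0.314832
  k2 = f(1.610000, 1.296379) = -0.286290
  u ← 1.381384 + (0.27/2)·(-0.314832 + (-0.286290)) = 1.300232
u(1.61) ≈ 1.3002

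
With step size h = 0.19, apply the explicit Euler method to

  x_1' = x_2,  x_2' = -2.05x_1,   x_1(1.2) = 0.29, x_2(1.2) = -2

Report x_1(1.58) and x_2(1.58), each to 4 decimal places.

-0.4915, -2.0779

Euler on (x_1,x_2): x_1_{n+1} = x_1_n + h·x_1', x_2_{n+1} = x_2_n + h·x_2'.
1.200000: (0.290000, -2.000000); f=(-2.000000, -0.594500) → (-0.090000, -2.112955)
1.390000: (-0.090000, -2.112955); f=(-2.112955, 0.184500) → (-0.491461, -2.077900)
(x_1(1.58), x_2(1.58)) ≈ (-0.4915, -2.0779)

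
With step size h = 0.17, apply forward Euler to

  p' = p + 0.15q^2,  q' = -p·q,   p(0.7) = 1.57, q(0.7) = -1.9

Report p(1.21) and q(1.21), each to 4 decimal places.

2.7208, -0.5691

Euler on (p,q): p_{n+1} = p_n + h·p', q_{n+1} = q_n + h·q'.
0.700000: (1.570000, -1.900000); f=(2.111500, 2.983000) → (1.928955, -1.392890)
0.870000: (1.928955, -1.392890); f=(2.219976, 2.686822) → (2.306351, -0.936130)
1.040000: (2.306351, -0.936130); f=(2.437802, 2.159045) → (2.720777, -0.569093)
(p(1.21), q(1.21)) ≈ (2.7208, -0.5691)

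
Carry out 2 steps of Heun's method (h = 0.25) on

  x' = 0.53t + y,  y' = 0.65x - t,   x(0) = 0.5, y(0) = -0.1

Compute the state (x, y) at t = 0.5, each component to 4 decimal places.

0.5408, -0.0626

Heun on (x,y): k1 = f(t_n, state_n); k2 = f(t_n + h, state_n + h·k1); state_{n+1} = state_n + (h/2)·(k1 + k2).
0.000000: (0.500000, -0.100000)
  k1 = (-0.100000, 0.325000)
  predictor → (0.475000, -0.018750)
  k2 = (0.113750, 0.058750)
  → (0.501719, -0.052031)
0.250000: (0.501719, -0.052031)
  k1 = (0.080469, 0.076117)
  predictor → (0.521836, -0.033002)
  k2 = (0.231998, -0.160807)
  → (0.540777, -0.062617)
(x(0.5), y(0.5)) ≈ (0.5408, -0.0626)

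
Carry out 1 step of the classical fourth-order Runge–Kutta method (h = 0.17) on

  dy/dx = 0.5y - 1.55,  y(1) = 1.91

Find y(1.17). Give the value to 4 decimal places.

1.8044

RK4: k1 = f(x_n, y_n); k2 = f(x_n + h/2, y_n + (h/2)·k1); k3 = f(x_n + h/2, y_n + (h/2)·k2); k4 = f(x_n + h, y_n + h·k3); y_{n+1} = y_n + (h/6)·(k1 + 2k2 + 2k3 + k4).
x=1.000000, y=1.910000:
  k1 = f(1.000000, 1.910000) = -0.595000
  k2 = f(1.085000, 1.859425) = -0.620288
  k3 = f(1.085000, 1.857276) = -0.621362
  k4 = f(1.170000, 1.804368) = -0.647816
  y ← 1.910000 + (0.17/6)·(k1 + 2k2 + 2k3 + k4) = 1.804427
y(1.17) ≈ 1.8044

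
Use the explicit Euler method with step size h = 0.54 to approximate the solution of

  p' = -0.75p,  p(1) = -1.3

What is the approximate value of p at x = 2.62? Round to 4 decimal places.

-0.2738

Euler: p_{n+1} = p_n + h·f(x_n, p_n).
x=1.000000, p=-1.300000: f=0.975000 → p ← -1.300000 + 0.54·0.975000 = -0.773500
x=1.540000, p=-0.773500: f=0.580125 → p ← -0.773500 + 0.54·0.580125 = -0.460232
x=2.080000, p=-0.460232: f=0.345174 → p ← -0.460232 + 0.54·0.345174 = -0.273838
p(2.62) ≈ -0.2738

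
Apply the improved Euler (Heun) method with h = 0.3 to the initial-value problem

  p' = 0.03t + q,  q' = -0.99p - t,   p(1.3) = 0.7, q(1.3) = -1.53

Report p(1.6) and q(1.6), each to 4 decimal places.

0.1644, -2.1065

Heun on (p,q): k1 = f(t_n, state_n); k2 = f(t_n + h, state_n + h·k1); state_{n+1} = state_n + (h/2)·(k1 + k2).
1.300000: (0.700000, -1.530000)
  k1 = (-1.491000, -1.993000)
  predictor → (0.252700, -2.127900)
  k2 = (-2.079900, -1.850173)
  → (0.164365, -2.106476)
(p(1.6), q(1.6)) ≈ (0.1644, -2.1065)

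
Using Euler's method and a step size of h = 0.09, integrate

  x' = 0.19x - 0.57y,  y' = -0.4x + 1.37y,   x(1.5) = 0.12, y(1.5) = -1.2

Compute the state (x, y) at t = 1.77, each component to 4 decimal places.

Euler on (x,y): x_{n+1} = x_n + h·x', y_{n+1} = y_n + h·y'.
1.500000: (0.120000, -1.200000); f=(0.706800, -1.692000) → (0.183612, -1.352280)
1.590000: (0.183612, -1.352280); f=(0.805686, -1.926068) → (0.256124, -1.525626)
1.680000: (0.256124, -1.525626); f=(0.918270, -2.192557) → (0.338768, -1.722956)
(x(1.77), y(1.77)) ≈ (0.3388, -1.7230)

0.3388, -1.7230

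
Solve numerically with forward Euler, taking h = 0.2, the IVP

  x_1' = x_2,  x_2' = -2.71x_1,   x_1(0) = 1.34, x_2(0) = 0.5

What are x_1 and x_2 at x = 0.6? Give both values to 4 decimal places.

Euler on (x_1,x_2): x_1_{n+1} = x_1_n + h·x_1', x_2_{n+1} = x_2_n + h·x_2'.
0.000000: (1.340000, 0.500000); f=(0.500000, -3.631400) → (1.440000, -0.226280)
0.200000: (1.440000, -0.226280); f=(-0.226280, -3.902400) → (1.394744, -1.006760)
0.400000: (1.394744, -1.006760); f=(-1.006760, -3.779756) → (1.193392, -1.762711)
(x_1(0.6), x_2(0.6)) ≈ (1.1934, -1.7627)

1.1934, -1.7627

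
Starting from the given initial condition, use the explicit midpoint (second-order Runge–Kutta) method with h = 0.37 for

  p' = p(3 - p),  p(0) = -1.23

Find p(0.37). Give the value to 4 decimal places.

-5.4424

Midpoint: k1 = f(s_n, p_n); k2 = f(s_n + h/2, p_n + (h/2)·k1); p_{n+1} = p_n + h·k2.
s=0.000000, p=-1.230000:
  k1 = f(0.000000, -1.230000) = -5.202900
  k2 = f(0.185000, -2.192537) = -11.384826
  p ← -1.230000 + 0.37·(-11.384826) = -5.442386
p(0.37) ≈ -5.4424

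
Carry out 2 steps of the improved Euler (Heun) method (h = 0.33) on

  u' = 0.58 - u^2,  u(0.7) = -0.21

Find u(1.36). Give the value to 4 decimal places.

0.1607

Heun: k1 = f(t_n, u_n); k2 = f(t_n + h, u_n + h·k1); u_{n+1} = u_n + (h/2)·(k1 + k2).
t=0.700000, u=-0.210000:
  k1 = f(0.700000, -0.210000) = 0.535900
  k2 = f(1.030000, -0.033153) = 0.578901
  u ← -0.210000 + (0.33/2)·(0.535900 + 0.578901) = -0.026058
t=1.030000, u=-0.026058:
  k1 = f(1.030000, -0.026058) = 0.579321
  k2 = f(1.360000, 0.165118) = 0.552736
  u ← -0.026058 + (0.33/2)·(0.579321 + 0.552736) = 0.160732
u(1.36) ≈ 0.1607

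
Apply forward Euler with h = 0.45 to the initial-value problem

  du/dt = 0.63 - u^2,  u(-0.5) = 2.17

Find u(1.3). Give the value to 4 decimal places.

Euler: u_{n+1} = u_n + h·f(t_n, u_n).
t=-0.500000, u=2.170000: f=-4.078900 → u ← 2.170000 + 0.45·(-4.078900) = 0.334495
t=-0.050000, u=0.334495: f=0.518113 → u ← 0.334495 + 0.45·0.518113 = 0.567646
t=0.400000, u=0.567646: f=0.307778 → u ← 0.567646 + 0.45·0.307778 = 0.706146
t=0.850000, u=0.706146: f=0.131358 → u ← 0.706146 + 0.45·0.131358 = 0.765257
u(1.3) ≈ 0.7653

0.7653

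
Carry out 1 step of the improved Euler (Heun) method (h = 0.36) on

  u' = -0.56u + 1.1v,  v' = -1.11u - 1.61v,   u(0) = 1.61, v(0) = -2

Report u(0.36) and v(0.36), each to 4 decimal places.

Heun on (u,v): k1 = f(t_n, state_n); k2 = f(t_n + h, state_n + h·k1); state_{n+1} = state_n + (h/2)·(k1 + k2).
0.000000: (1.610000, -2.000000)
  k1 = (-3.101600, 1.432900)
  predictor → (0.493424, -1.484156)
  k2 = (-1.908889, 1.841791)
  → (0.708112, -1.410556)
(u(0.36), v(0.36)) ≈ (0.7081, -1.4106)

0.7081, -1.4106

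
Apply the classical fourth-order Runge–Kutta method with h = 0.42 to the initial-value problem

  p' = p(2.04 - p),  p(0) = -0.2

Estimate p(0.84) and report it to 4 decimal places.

RK4: k1 = f(x_n, p_n); k2 = f(x_n + h/2, p_n + (h/2)·k1); k3 = f(x_n + h/2, p_n + (h/2)·k2); k4 = f(x_n + h, p_n + h·k3); p_{n+1} = p_n + (h/6)·(k1 + 2k2 + 2k3 + k4).
x=0.000000, p=-0.200000:
  k1 = f(0.000000, -0.200000) = -0.448000
  k2 = f(0.210000, -0.294080) = -0.686406
  k3 = f(0.210000, -0.344145) = -0.820492
  k4 = f(0.420000, -0.544607) = -1.407595
  p ← -0.200000 + (0.42/6)·(k1 + 2k2 + 2k3 + k4) = -0.540857
x=0.420000, p=-0.540857:
  k1 = f(0.420000, -0.540857) = -1.395876
  k2 = f(0.630000, -0.833991) = -2.396884
  k3 = f(0.630000, -1.044203) = -3.220534
  k4 = f(0.840000, -1.893482) = -7.447976
  p ← -0.540857 + (0.42/6)·(k1 + 2k2 + 2k3 + k4) = -1.946366
p(0.84) ≈ -1.9464

-1.9464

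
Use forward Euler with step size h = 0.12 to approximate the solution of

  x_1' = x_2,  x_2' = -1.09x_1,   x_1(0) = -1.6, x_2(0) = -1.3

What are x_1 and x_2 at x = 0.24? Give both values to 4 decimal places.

Euler on (x_1,x_2): x_1_{n+1} = x_1_n + h·x_1', x_2_{n+1} = x_2_n + h·x_2'.
0.000000: (-1.600000, -1.300000); f=(-1.300000, 1.744000) → (-1.756000, -1.090720)
0.120000: (-1.756000, -1.090720); f=(-1.090720, 1.914040) → (-1.886886, -0.861035)
(x_1(0.24), x_2(0.24)) ≈ (-1.8869, -0.8610)

-1.8869, -0.8610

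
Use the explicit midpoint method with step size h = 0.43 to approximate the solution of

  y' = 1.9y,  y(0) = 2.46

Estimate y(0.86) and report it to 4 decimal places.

Midpoint: k1 = f(x_n, y_n); k2 = f(x_n + h/2, y_n + (h/2)·k1); y_{n+1} = y_n + h·k2.
x=0.000000, y=2.460000:
  k1 = f(0.000000, 2.460000) = 4.674000
  k2 = f(0.215000, 3.464910) = 6.583329
  y ← 2.460000 + 0.43·6.583329 = 5.290831
x=0.430000, y=5.290831:
  k1 = f(0.430000, 5.290831) = 10.052580
  k2 = f(0.645000, 7.452136) = 14.159059
  y ← 5.290831 + 0.43·14.159059 = 11.379227
y(0.86) ≈ 11.3792

11.3792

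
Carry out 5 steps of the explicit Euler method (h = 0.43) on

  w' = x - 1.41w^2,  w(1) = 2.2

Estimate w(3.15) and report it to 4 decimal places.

Euler: w_{n+1} = w_n + h·f(x_n, w_n).
x=1.000000, w=2.200000: f=-5.824400 → w ← 2.200000 + 0.43·(-5.824400) = -0.304492
x=1.430000, w=-0.304492: f=1.299271 → w ← -0.304492 + 0.43·1.299271 = 0.254195
x=1.860000, w=0.254195: f=1.768893 → w ← 0.254195 + 0.43·1.768893 = 1.014819
x=2.290000, w=1.014819: f=0.837902 → w ← 1.014819 + 0.43·0.837902 = 1.375116
x=2.720000, w=1.375116: f=0.053767 → w ← 1.375116 + 0.43·0.053767 = 1.398236
w(3.15) ≈ 1.3982

1.3982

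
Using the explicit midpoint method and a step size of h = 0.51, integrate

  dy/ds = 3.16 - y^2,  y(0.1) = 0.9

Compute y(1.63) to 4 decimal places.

1.5877

Midpoint: k1 = f(s_n, y_n); k2 = f(s_n + h/2, y_n + (h/2)·k1); y_{n+1} = y_n + h·k2.
s=0.100000, y=0.900000:
  k1 = f(0.100000, 0.900000) = 2.350000
  k2 = f(0.355000, 1.499250) = 0.912249
  y ← 0.900000 + 0.51·0.912249 = 1.365247
s=0.610000, y=1.365247:
  k1 = f(0.610000, 1.365247) = 1.296100
  k2 = f(0.865000, 1.695753) = 0.284423
  y ← 1.365247 + 0.51·0.284423 = 1.510303
s=1.120000, y=1.510303:
  k1 = f(1.120000, 1.510303) = 0.878985
  k2 = f(1.375000, 1.734444) = 0.151704
  y ← 1.510303 + 0.51·0.151704 = 1.587672
y(1.63) ≈ 1.5877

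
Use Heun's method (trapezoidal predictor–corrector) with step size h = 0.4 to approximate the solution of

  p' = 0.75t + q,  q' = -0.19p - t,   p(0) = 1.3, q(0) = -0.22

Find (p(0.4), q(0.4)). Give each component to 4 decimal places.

1.2522, -0.3955

Heun on (p,q): k1 = f(t_n, state_n); k2 = f(t_n + h, state_n + h·k1); state_{n+1} = state_n + (h/2)·(k1 + k2).
0.000000: (1.300000, -0.220000)
  k1 = (-0.220000, -0.247000)
  predictor → (1.212000, -0.318800)
  k2 = (-0.018800, -0.630280)
  → (1.252240, -0.395456)
(p(0.4), q(0.4)) ≈ (1.2522, -0.3955)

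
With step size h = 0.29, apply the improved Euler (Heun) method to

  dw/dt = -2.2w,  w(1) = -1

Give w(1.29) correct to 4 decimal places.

-0.5655

Heun: k1 = f(t_n, w_n); k2 = f(t_n + h, w_n + h·k1); w_{n+1} = w_n + (h/2)·(k1 + k2).
t=1.000000, w=-1.000000:
  k1 = f(1.000000, -1.000000) = 2.200000
  k2 = f(1.290000, -0.362000) = 0.796400
  w ← -1.000000 + (0.29/2)·(2.200000 + 0.796400) = -0.565522
w(1.29) ≈ -0.5655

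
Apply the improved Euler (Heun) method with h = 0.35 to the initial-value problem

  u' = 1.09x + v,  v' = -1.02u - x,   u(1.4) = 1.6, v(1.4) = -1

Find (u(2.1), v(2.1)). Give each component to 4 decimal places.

1.4340, -3.4080

Heun on (u,v): k1 = f(x_n, state_n); k2 = f(x_n + h, state_n + h·k1); state_{n+1} = state_n + (h/2)·(k1 + k2).
1.400000: (1.600000, -1.000000)
  k1 = (0.526000, -3.032000)
  predictor → (1.784100, -2.061200)
  k2 = (-0.153700, -3.569782)
  → (1.665153, -2.155312)
1.750000: (1.665153, -2.155312)
  k1 = (-0.247812, -3.448456)
  predictor → (1.578418, -3.362271)
  k2 = (-1.073271, -3.709987)
  → (1.433963, -3.408039)
(u(2.1), v(2.1)) ≈ (1.4340, -3.4080)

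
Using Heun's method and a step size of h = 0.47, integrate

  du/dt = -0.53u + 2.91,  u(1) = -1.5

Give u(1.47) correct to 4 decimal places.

Heun: k1 = f(t_n, u_n); k2 = f(t_n + h, u_n + h·k1); u_{n+1} = u_n + (h/2)·(k1 + k2).
t=1.000000, u=-1.500000:
  k1 = f(1.000000, -1.500000) = 3.705000
  k2 = f(1.470000, 0.241350) = 2.782085
  u ← -1.500000 + (0.47/2)·(3.705000 + 2.782085) = 0.024465
u(1.47) ≈ 0.0245

0.0245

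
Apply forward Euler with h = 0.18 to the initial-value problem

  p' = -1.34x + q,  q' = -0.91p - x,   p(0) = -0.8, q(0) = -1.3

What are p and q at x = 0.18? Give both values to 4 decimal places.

-1.0340, -1.1690

Euler on (p,q): p_{n+1} = p_n + h·p', q_{n+1} = q_n + h·q'.
0.000000: (-0.800000, -1.300000); f=(-1.300000, 0.728000) → (-1.034000, -1.168960)
(p(0.18), q(0.18)) ≈ (-1.0340, -1.1690)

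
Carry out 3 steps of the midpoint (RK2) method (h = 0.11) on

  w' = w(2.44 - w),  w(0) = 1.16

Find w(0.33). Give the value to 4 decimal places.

Midpoint: k1 = f(s_n, w_n); k2 = f(s_n + h/2, w_n + (h/2)·k1); w_{n+1} = w_n + h·k2.
s=0.000000, w=1.160000:
  k1 = f(0.000000, 1.160000) = 1.484800
  k2 = f(0.055000, 1.241664) = 1.487931
  w ← 1.160000 + 0.11·1.487931 = 1.323672
s=0.110000, w=1.323672:
  k1 = f(0.110000, 1.323672) = 1.477652
  k2 = f(0.165000, 1.404943) = 1.454196
  w ← 1.323672 + 0.11·1.454196 = 1.483634
s=0.220000, w=1.483634:
  k1 = f(0.220000, 1.483634) = 1.418897
  k2 = f(0.275000, 1.561673) = 1.371659
  w ← 1.483634 + 0.11·1.371659 = 1.634516
w(0.33) ≈ 1.6345

1.6345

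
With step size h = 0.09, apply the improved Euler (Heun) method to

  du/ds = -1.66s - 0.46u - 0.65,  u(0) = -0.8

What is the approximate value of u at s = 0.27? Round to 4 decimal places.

-0.9299

Heun: k1 = f(s_n, u_n); k2 = f(s_n + h, u_n + h·k1); u_{n+1} = u_n + (h/2)·(k1 + k2).
s=0.000000, u=-0.800000:
  k1 = f(0.000000, -0.800000) = -0.282000
  k2 = f(0.090000, -0.825380) = -0.419725
  u ← -0.800000 + (0.09/2)·(-0.282000 + (-0.419725)) = -0.831578
s=0.090000, u=-0.831578:
  k1 = f(0.090000, -0.831578) = -0.416874
  k2 = f(0.180000, -0.869096) = -0.549016
  u ← -0.831578 + (0.09/2)·(-0.416874 + (-0.549016)) = -0.875043
s=0.180000, u=-0.875043:
  k1 = f(0.180000, -0.875043) = -0.546280
  k2 = f(0.270000, -0.924208) = -0.673064
  u ← -0.875043 + (0.09/2)·(-0.546280 + (-0.673064)) = -0.929913
u(0.27) ≈ -0.9299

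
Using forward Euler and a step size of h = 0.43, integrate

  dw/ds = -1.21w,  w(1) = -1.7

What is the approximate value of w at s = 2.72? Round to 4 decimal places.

Euler: w_{n+1} = w_n + h·f(s_n, w_n).
s=1.000000, w=-1.700000: f=2.057000 → w ← -1.700000 + 0.43·2.057000 = -0.815490
s=1.430000, w=-0.815490: f=0.986743 → w ← -0.815490 + 0.43·0.986743 = -0.391191
s=1.860000, w=-0.391191: f=0.473341 → w ← -0.391191 + 0.43·0.473341 = -0.187654
s=2.290000, w=-0.187654: f=0.227061 → w ← -0.187654 + 0.43·0.227061 = -0.090018
w(2.72) ≈ -0.0900

-0.0900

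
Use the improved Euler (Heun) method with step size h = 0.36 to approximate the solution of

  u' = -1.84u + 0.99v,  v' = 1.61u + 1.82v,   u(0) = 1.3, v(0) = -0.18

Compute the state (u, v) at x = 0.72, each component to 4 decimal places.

0.6650, 1.2394

Heun on (u,v): k1 = f(x_n, state_n); k2 = f(x_n + h, state_n + h·k1); state_{n+1} = state_n + (h/2)·(k1 + k2).
0.000000: (1.300000, -0.180000)
  k1 = (-2.570200, 1.765400)
  predictor → (0.374728, 0.455544)
  k2 = (-0.238511, 1.432402)
  → (0.794432, 0.395604)
0.360000: (0.794432, 0.395604)
  k1 = (-1.070107, 1.999036)
  predictor → (0.409194, 1.115257)
  k2 = (0.351188, 2.688570)
  → (0.665027, 1.239373)
(u(0.72), v(0.72)) ≈ (0.6650, 1.2394)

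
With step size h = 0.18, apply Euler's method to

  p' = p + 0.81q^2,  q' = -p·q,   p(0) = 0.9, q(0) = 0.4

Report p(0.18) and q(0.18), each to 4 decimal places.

1.0853, 0.3352

Euler on (p,q): p_{n+1} = p_n + h·p', q_{n+1} = q_n + h·q'.
0.000000: (0.900000, 0.400000); f=(1.029600, -0.360000) → (1.085328, 0.335200)
(p(0.18), q(0.18)) ≈ (1.0853, 0.3352)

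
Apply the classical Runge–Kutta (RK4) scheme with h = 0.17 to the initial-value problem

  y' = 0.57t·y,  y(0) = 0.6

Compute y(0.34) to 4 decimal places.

0.6201

RK4: k1 = f(t_n, y_n); k2 = f(t_n + h/2, y_n + (h/2)·k1); k3 = f(t_n + h/2, y_n + (h/2)·k2); k4 = f(t_n + h, y_n + h·k3); y_{n+1} = y_n + (h/6)·(k1 + 2k2 + 2k3 + k4).
t=0.000000, y=0.600000:
  k1 = f(0.000000, 0.600000) = 0.000000
  k2 = f(0.085000, 0.600000) = 0.029070
  k3 = f(0.085000, 0.602471) = 0.029190
  k4 = f(0.170000, 0.604962) = 0.058621
  y ← 0.600000 + (0.17/6)·(k1 + 2k2 + 2k3 + k4) = 0.604962
t=0.170000, y=0.604962:
  k1 = f(0.170000, 0.604962) = 0.058621
  k2 = f(0.255000, 0.609945) = 0.088656
  k3 = f(0.255000, 0.612498) = 0.089027
  k4 = f(0.340000, 0.620097) = 0.120175
  y ← 0.604962 + (0.17/6)·(k1 + 2k2 + 2k3 + k4) = 0.620097
y(0.34) ≈ 0.6201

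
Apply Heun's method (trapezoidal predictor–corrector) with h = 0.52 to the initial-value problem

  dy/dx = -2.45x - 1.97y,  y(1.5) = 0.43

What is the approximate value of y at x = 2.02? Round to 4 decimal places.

-1.0483

Heun: k1 = f(x_n, y_n); k2 = f(x_n + h, y_n + h·k1); y_{n+1} = y_n + (h/2)·(k1 + k2).
x=1.500000, y=0.430000:
  k1 = f(1.500000, 0.430000) = -4.522100
  k2 = f(2.020000, -1.921492) = -1.163661
  y ← 0.430000 + (0.52/2)·(-4.522100 + (-1.163661)) = -1.048298
y(2.02) ≈ -1.0483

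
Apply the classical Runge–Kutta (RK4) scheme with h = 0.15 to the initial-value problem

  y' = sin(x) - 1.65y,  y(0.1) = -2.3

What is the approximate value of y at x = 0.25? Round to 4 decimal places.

-1.7722

RK4: k1 = f(x_n, y_n); k2 = f(x_n + h/2, y_n + (h/2)·k1); k3 = f(x_n + h/2, y_n + (h/2)·k2); k4 = f(x_n + h, y_n + h·k3); y_{n+1} = y_n + (h/6)·(k1 + 2k2 + 2k3 + k4).
x=0.100000, y=-2.300000:
  k1 = f(0.100000, -2.300000) = 3.894833
  k2 = f(0.175000, -2.007887) = 3.487123
  k3 = f(0.175000, -2.038466) = 3.537577
  k4 = f(0.250000, -1.769363) = 3.166854
  y ← -2.300000 + (0.15/6)·(k1 + 2k2 + 2k3 + k4) = -1.772223
y(0.25) ≈ -1.7722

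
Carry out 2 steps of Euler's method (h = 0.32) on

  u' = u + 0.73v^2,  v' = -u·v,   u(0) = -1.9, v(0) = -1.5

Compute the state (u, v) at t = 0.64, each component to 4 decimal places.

-1.2577, -3.9421

Euler on (u,v): u_{n+1} = u_n + h·u', v_{n+1} = v_n + h·v'.
0.000000: (-1.900000, -1.500000); f=(-0.257500, -2.850000) → (-1.982400, -2.412000)
0.320000: (-1.982400, -2.412000); f=(2.264553, -4.781549) → (-1.257743, -3.942096)
(u(0.64), v(0.64)) ≈ (-1.2577, -3.9421)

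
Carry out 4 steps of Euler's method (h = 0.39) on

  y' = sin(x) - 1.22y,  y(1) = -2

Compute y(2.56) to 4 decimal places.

0.5237

Euler: y_{n+1} = y_n + h·f(x_n, y_n).
x=1.000000, y=-2.000000: f=3.281471 → y ← -2.000000 + 0.39·3.281471 = -0.720226
x=1.390000, y=-0.720226: f=1.862377 → y ← -0.720226 + 0.39·1.862377 = 0.006101
x=1.780000, y=0.006101: f=0.970754 → y ← 0.006101 + 0.39·0.970754 = 0.384695
x=2.170000, y=0.384695: f=0.356458 → y ← 0.384695 + 0.39·0.356458 = 0.523713
y(2.56) ≈ 0.5237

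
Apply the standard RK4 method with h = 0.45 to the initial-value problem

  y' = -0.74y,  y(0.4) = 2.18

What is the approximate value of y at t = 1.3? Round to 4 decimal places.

RK4: k1 = f(t_n, y_n); k2 = f(t_n + h/2, y_n + (h/2)·k1); k3 = f(t_n + h/2, y_n + (h/2)·k2); k4 = f(t_n + h, y_n + h·k3); y_{n+1} = y_n + (h/6)·(k1 + 2k2 + 2k3 + k4).
t=0.400000, y=2.180000:
  k1 = f(0.400000, 2.180000) = -1.613200
  k2 = f(0.625000, 1.817030) = -1.344602
  k3 = f(0.625000, 1.877465) = -1.389324
  k4 = f(0.850000, 1.554804) = -1.150555
  y ← 2.180000 + (0.45/6)·(k1 + 2k2 + 2k3 + k4) = 1.562629
t=0.850000, y=1.562629:
  k1 = f(0.850000, 1.562629) = -1.156346
  k2 = f(1.075000, 1.302452) = -0.963814
  k3 = f(1.075000, 1.345771) = -0.995871
  k4 = f(1.300000, 1.114488) = -0.824721
  y ← 1.562629 + (0.45/6)·(k1 + 2k2 + 2k3 + k4) = 1.120097
y(1.3) ≈ 1.1201

1.1201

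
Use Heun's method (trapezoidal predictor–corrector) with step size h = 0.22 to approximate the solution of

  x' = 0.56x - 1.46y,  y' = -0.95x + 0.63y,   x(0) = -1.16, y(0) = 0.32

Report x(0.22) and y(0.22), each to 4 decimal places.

Heun on (x,y): k1 = f(t_n, state_n); k2 = f(t_n + h, state_n + h·k1); state_{n+1} = state_n + (h/2)·(k1 + k2).
0.000000: (-1.160000, 0.320000)
  k1 = (-1.116800, 1.303600)
  predictor → (-1.405696, 0.606792)
  k2 = (-1.673106, 1.717690)
  → (-1.466890, 0.652342)
(x(0.22), y(0.22)) ≈ (-1.4669, 0.6523)

-1.4669, 0.6523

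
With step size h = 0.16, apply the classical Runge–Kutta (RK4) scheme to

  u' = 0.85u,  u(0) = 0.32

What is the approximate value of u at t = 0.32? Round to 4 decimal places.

RK4: k1 = f(t_n, u_n); k2 = f(t_n + h/2, u_n + (h/2)·k1); k3 = f(t_n + h/2, u_n + (h/2)·k2); k4 = f(t_n + h, u_n + h·k3); u_{n+1} = u_n + (h/6)·(k1 + 2k2 + 2k3 + k4).
t=0.000000, u=0.320000:
  k1 = f(0.000000, 0.320000) = 0.272000
  k2 = f(0.080000, 0.341760) = 0.290496
  k3 = f(0.080000, 0.343240) = 0.291754
  k4 = f(0.160000, 0.366681) = 0.311679
  u ← 0.320000 + (0.16/6)·(k1 + 2k2 + 2k3 + k4) = 0.366618
t=0.160000, u=0.366618:
  k1 = f(0.160000, 0.366618) = 0.311625
  k2 = f(0.240000, 0.391548) = 0.332816
  k3 = f(0.240000, 0.393243) = 0.334257
  k4 = f(0.320000, 0.420099) = 0.357084
  u ← 0.366618 + (0.16/6)·(k1 + 2k2 + 2k3 + k4) = 0.420028
u(0.32) ≈ 0.4200

0.4200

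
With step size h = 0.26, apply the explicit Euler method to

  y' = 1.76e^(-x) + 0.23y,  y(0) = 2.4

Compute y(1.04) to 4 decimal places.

4.4667

Euler: y_{n+1} = y_n + h·f(x_n, y_n).
x=0.000000, y=2.400000: f=2.312000 → y ← 2.400000 + 0.26·2.312000 = 3.001120
x=0.260000, y=3.001120: f=2.047308 → y ← 3.001120 + 0.26·2.047308 = 3.533420
x=0.520000, y=3.533420: f=1.859043 → y ← 3.533420 + 0.26·1.859043 = 4.016771
x=0.780000, y=4.016771: f=1.730652 → y ← 4.016771 + 0.26·1.730652 = 4.466741
y(1.04) ≈ 4.4667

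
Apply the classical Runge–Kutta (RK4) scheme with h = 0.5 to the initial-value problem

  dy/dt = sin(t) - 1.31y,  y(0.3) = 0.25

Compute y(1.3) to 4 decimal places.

0.4904

RK4: k1 = f(t_n, y_n); k2 = f(t_n + h/2, y_n + (h/2)·k1); k3 = f(t_n + h/2, y_n + (h/2)·k2); k4 = f(t_n + h, y_n + h·k3); y_{n+1} = y_n + (h/6)·(k1 + 2k2 + 2k3 + k4).
t=0.300000, y=0.250000:
  k1 = f(0.300000, 0.250000) = -0.031980
  k2 = f(0.550000, 0.242005) = 0.205661
  k3 = f(0.550000, 0.301415) = 0.127833
  k4 = f(0.800000, 0.313917) = 0.306125
  y ← 0.250000 + (0.5/6)·(k1 + 2k2 + 2k3 + k4) = 0.328428
t=0.800000, y=0.328428:
  k1 = f(0.800000, 0.328428) = 0.287116
  k2 = f(1.050000, 0.400207) = 0.343152
  k3 = f(1.050000, 0.414216) = 0.324800
  k4 = f(1.300000, 0.490828) = 0.320574
  y ← 0.328428 + (0.5/6)·(k1 + 2k2 + 2k3 + k4) = 0.490394
y(1.3) ≈ 0.4904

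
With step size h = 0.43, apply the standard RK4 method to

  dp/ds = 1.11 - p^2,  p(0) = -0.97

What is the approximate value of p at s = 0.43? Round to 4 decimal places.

-0.8585

RK4: k1 = f(s_n, p_n); k2 = f(s_n + h/2, p_n + (h/2)·k1); k3 = f(s_n + h/2, p_n + (h/2)·k2); k4 = f(s_n + h, p_n + h·k3); p_{n+1} = p_n + (h/6)·(k1 + 2k2 + 2k3 + k4).
s=0.000000, p=-0.970000:
  k1 = f(0.000000, -0.970000) = 0.169100
  k2 = f(0.215000, -0.933643) = 0.238310
  k3 = f(0.215000, -0.918763) = 0.265874
  k4 = f(0.430000, -0.855674) = 0.377822
  p ← -0.970000 + (0.43/6)·(k1 + 2k2 + 2k3 + k4) = -0.858538
p(0.43) ≈ -0.8585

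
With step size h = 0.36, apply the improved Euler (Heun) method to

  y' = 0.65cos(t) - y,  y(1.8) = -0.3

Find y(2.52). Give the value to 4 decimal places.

Heun: k1 = f(t_n, y_n); k2 = f(t_n + h, y_n + h·k1); y_{n+1} = y_n + (h/2)·(k1 + k2).
t=1.800000, y=-0.300000:
  k1 = f(1.800000, -0.300000) = 0.152319
  k2 = f(2.160000, -0.245165) = -0.116039
  y ← -0.300000 + (0.36/2)·(0.152319 + (-0.116039)) = -0.293470
t=2.160000, y=-0.293470:
  k1 = f(2.160000, -0.293470) = -0.067735
  k2 = f(2.520000, -0.317854) = -0.210565
  y ← -0.293470 + (0.36/2)·(-0.067735 + (-0.210565)) = -0.343564
y(2.52) ≈ -0.3436

-0.3436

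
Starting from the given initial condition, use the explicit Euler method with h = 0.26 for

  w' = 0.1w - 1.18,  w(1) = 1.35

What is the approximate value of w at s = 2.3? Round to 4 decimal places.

Euler: w_{n+1} = w_n + h·f(s_n, w_n).
s=1.000000, w=1.350000: f=-1.045000 → w ← 1.350000 + 0.26·(-1.045000) = 1.078300
s=1.260000, w=1.078300: f=-1.072170 → w ← 1.078300 + 0.26·(-1.072170) = 0.799536
s=1.520000, w=0.799536: f=-1.100046 → w ← 0.799536 + 0.26·(-1.100046) = 0.513524
s=1.780000, w=0.513524: f=-1.128648 → w ← 0.513524 + 0.26·(-1.128648) = 0.220075
s=2.040000, w=0.220075: f=-1.157992 → w ← 0.220075 + 0.26·(-1.157992) = -0.081003
w(2.3) ≈ -0.0810

-0.0810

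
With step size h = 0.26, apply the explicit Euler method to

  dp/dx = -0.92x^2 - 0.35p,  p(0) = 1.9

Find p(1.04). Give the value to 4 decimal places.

Euler: p_{n+1} = p_n + h·f(x_n, p_n).
x=0.000000, p=1.900000: f=-0.665000 → p ← 1.900000 + 0.26·(-0.665000) = 1.727100
x=0.260000, p=1.727100: f=-0.666677 → p ← 1.727100 + 0.26·(-0.666677) = 1.553764
x=0.520000, p=1.553764: f=-0.792585 → p ← 1.553764 + 0.26·(-0.792585) = 1.347692
x=0.780000, p=1.347692: f=-1.031420 → p ← 1.347692 + 0.26·(-1.031420) = 1.079523
p(1.04) ≈ 1.0795

1.0795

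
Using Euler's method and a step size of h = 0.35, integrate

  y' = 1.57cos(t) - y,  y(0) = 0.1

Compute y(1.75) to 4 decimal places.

0.7001

Euler: y_{n+1} = y_n + h·f(t_n, y_n).
t=0.000000, y=0.100000: f=1.470000 → y ← 0.100000 + 0.35·1.470000 = 0.614500
t=0.350000, y=0.614500: f=0.860315 → y ← 0.614500 + 0.35·0.860315 = 0.915610
t=0.700000, y=0.915610: f=0.285192 → y ← 0.915610 + 0.35·0.285192 = 1.015427
t=1.050000, y=1.015427: f=-0.234241 → y ← 1.015427 + 0.35·(-0.234241) = 0.933443
t=1.400000, y=0.933443: f=-0.666595 → y ← 0.933443 + 0.35·(-0.666595) = 0.700135
y(1.75) ≈ 0.7001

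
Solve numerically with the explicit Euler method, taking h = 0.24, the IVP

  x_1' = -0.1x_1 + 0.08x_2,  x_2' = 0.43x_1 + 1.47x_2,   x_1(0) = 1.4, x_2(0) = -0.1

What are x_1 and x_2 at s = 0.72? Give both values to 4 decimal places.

1.3029, 0.3448

Euler on (x_1,x_2): x_1_{n+1} = x_1_n + h·x_1', x_2_{n+1} = x_2_n + h·x_2'.
0.000000: (1.400000, -0.100000); f=(-0.148000, 0.455000) → (1.364480, 0.009200)
0.240000: (1.364480, 0.009200); f=(-0.135712, 0.600250) → (1.331909, 0.153260)
0.480000: (1.331909, 0.153260); f=(-0.120930, 0.798013) → (1.302886, 0.344783)
(x_1(0.72), x_2(0.72)) ≈ (1.3029, 0.3448)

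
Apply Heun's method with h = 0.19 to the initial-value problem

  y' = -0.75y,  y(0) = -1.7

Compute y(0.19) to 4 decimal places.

Heun: k1 = f(x_n, y_n); k2 = f(x_n + h, y_n + h·k1); y_{n+1} = y_n + (h/2)·(k1 + k2).
x=0.000000, y=-1.700000:
  k1 = f(0.000000, -1.700000) = 1.275000
  k2 = f(0.190000, -1.457750) = 1.093312
  y ← -1.700000 + (0.19/2)·(1.275000 + 1.093312) = -1.475010
y(0.19) ≈ -1.4750

-1.4750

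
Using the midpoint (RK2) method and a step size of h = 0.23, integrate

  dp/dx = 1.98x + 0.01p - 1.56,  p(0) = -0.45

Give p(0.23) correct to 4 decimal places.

Midpoint: k1 = f(x_n, p_n); k2 = f(x_n + h/2, p_n + (h/2)·k1); p_{n+1} = p_n + h·k2.
x=0.000000, p=-0.450000:
  k1 = f(0.000000, -0.450000) = -1.564500
  k2 = f(0.115000, -0.629918) = -1.338599
  p ← -0.450000 + 0.23·(-1.338599) = -0.757878
p(0.23) ≈ -0.7579

-0.7579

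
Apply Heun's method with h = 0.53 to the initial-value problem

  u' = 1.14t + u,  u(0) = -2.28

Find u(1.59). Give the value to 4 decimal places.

Heun: k1 = f(t_n, u_n); k2 = f(t_n + h, u_n + h·k1); u_{n+1} = u_n + (h/2)·(k1 + k2).
t=0.000000, u=-2.280000:
  k1 = f(0.000000, -2.280000) = -2.280000
  k2 = f(0.530000, -3.488400) = -2.884200
  u ← -2.280000 + (0.53/2)·(-2.280000 + (-2.884200)) = -3.648513
t=0.530000, u=-3.648513:
  k1 = f(0.530000, -3.648513) = -3.044313
  k2 = f(1.060000, -5.261999) = -4.053599
  u ← -3.648513 + (0.53/2)·(-3.044313 + (-4.053599)) = -5.529460
t=1.060000, u=-5.529460:
  k1 = f(1.060000, -5.529460) = -4.321060
  k2 = f(1.590000, -7.819621) = -6.007021
  u ← -5.529460 + (0.53/2)·(-4.321060 + (-6.007021)) = -8.266401
u(1.59) ≈ -8.2664

-8.2664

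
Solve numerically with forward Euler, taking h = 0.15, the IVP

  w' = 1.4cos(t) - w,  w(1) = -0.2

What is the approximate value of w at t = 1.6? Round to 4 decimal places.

Euler: w_{n+1} = w_n + h·f(t_n, w_n).
t=1.000000, w=-0.200000: f=0.956423 → w ← -0.200000 + 0.15·0.956423 = -0.056537
t=1.150000, w=-0.056537: f=0.628419 → w ← -0.056537 + 0.15·0.628419 = 0.037726
t=1.300000, w=0.037726: f=0.336772 → w ← 0.037726 + 0.15·0.336772 = 0.088242
t=1.450000, w=0.088242: f=0.080462 → w ← 0.088242 + 0.15·0.080462 = 0.100311
w(1.6) ≈ 0.1003

0.1003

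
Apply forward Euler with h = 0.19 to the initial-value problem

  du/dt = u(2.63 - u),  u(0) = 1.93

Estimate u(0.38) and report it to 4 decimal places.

2.3709

Euler: u_{n+1} = u_n + h·f(t_n, u_n).
t=0.000000, u=1.930000: f=1.351000 → u ← 1.930000 + 0.19·1.351000 = 2.186690
t=0.190000, u=2.186690: f=0.969382 → u ← 2.186690 + 0.19·0.969382 = 2.370872
u(0.38) ≈ 2.3709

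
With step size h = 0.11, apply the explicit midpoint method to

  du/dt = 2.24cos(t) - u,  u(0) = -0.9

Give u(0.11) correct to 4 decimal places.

Midpoint: k1 = f(t_n, u_n); k2 = f(t_n + h/2, u_n + (h/2)·k1); u_{n+1} = u_n + h·k2.
t=0.000000, u=-0.900000:
  k1 = f(0.000000, -0.900000) = 3.140000
  k2 = f(0.055000, -0.727300) = 2.963913
  u ← -0.900000 + 0.11·2.963913 = -0.573970
u(0.11) ≈ -0.5740

-0.5740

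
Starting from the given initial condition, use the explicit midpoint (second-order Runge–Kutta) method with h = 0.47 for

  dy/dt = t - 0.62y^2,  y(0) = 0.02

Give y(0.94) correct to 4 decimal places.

0.4451

Midpoint: k1 = f(t_n, y_n); k2 = f(t_n + h/2, y_n + (h/2)·k1); y_{n+1} = y_n + h·k2.
t=0.000000, y=0.020000:
  k1 = f(0.000000, 0.020000) = -0.000248
  k2 = f(0.235000, 0.019942) = 0.234753
  y ← 0.020000 + 0.47·0.234753 = 0.130334
t=0.470000, y=0.130334:
  k1 = f(0.470000, 0.130334) = 0.459468
  k2 = f(0.705000, 0.238309) = 0.669789
  y ← 0.130334 + 0.47·0.669789 = 0.445135
y(0.94) ≈ 0.4451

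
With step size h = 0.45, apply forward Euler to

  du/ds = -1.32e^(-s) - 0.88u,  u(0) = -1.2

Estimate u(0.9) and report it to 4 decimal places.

-1.1753

Euler: u_{n+1} = u_n + h·f(s_n, u_n).
s=0.000000, u=-1.200000: f=-0.264000 → u ← -1.200000 + 0.45·(-0.264000) = -1.318800
s=0.450000, u=-1.318800: f=0.318875 → u ← -1.318800 + 0.45·0.318875 = -1.175306
u(0.9) ≈ -1.1753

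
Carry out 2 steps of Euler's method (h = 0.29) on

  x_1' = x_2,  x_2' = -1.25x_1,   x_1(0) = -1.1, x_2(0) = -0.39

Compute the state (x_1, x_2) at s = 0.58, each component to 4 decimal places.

Euler on (x_1,x_2): x_1_{n+1} = x_1_n + h·x_1', x_2_{n+1} = x_2_n + h·x_2'.
0.000000: (-1.100000, -0.390000); f=(-0.390000, 1.375000) → (-1.213100, 0.008750)
0.290000: (-1.213100, 0.008750); f=(0.008750, 1.516375) → (-1.210562, 0.448499)
(x_1(0.58), x_2(0.58)) ≈ (-1.2106, 0.4485)

-1.2106, 0.4485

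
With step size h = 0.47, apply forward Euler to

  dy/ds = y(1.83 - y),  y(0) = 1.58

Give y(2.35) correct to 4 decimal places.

Euler: y_{n+1} = y_n + h·f(s_n, y_n).
s=0.000000, y=1.580000: f=0.395000 → y ← 1.580000 + 0.47·0.395000 = 1.765650
s=0.470000, y=1.765650: f=0.113620 → y ← 1.765650 + 0.47·0.113620 = 1.819051
s=0.940000, y=1.819051: f=0.019916 → y ← 1.819051 + 0.47·0.019916 = 1.828412
s=1.410000, y=1.828412: f=0.002904 → y ← 1.828412 + 0.47·0.002904 = 1.829777
s=1.880000, y=1.829777: f=0.000409 → y ← 1.829777 + 0.47·0.000409 = 1.829969
y(2.35) ≈ 1.8300

1.8300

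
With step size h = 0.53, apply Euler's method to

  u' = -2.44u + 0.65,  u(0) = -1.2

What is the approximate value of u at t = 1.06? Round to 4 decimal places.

Euler: u_{n+1} = u_n + h·f(t_n, u_n).
t=0.000000, u=-1.200000: f=3.578000 → u ← -1.200000 + 0.53·3.578000 = 0.696340
t=0.530000, u=0.696340: f=-1.049070 → u ← 0.696340 + 0.53·(-1.049070) = 0.140333
u(1.06) ≈ 0.1403

0.1403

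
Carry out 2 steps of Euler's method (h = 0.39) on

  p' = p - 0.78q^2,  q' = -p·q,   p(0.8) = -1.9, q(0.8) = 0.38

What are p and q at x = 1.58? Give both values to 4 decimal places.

-3.8652, 1.3543

Euler on (p,q): p_{n+1} = p_n + h·p', q_{n+1} = q_n + h·q'.
0.800000: (-1.900000, 0.380000); f=(-2.012632, 0.722000) → (-2.684926, 0.661580)
1.190000: (-2.684926, 0.661580); f=(-3.026323, 1.776294) → (-3.865193, 1.354335)
(p(1.58), q(1.58)) ≈ (-3.8652, 1.3543)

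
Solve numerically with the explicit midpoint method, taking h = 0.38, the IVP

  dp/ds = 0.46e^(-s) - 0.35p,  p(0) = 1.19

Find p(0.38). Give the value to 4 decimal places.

1.1752

Midpoint: k1 = f(s_n, p_n); k2 = f(s_n + h/2, p_n + (h/2)·k1); p_{n+1} = p_n + h·k2.
s=0.000000, p=1.190000:
  k1 = f(0.000000, 1.190000) = 0.043500
  k2 = f(0.190000, 1.198265) = -0.038992
  p ← 1.190000 + 0.38·(-0.038992) = 1.175183
p(0.38) ≈ 1.1752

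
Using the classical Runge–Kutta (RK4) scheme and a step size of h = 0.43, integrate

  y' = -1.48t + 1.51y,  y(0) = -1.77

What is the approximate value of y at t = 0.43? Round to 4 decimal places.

RK4: k1 = f(t_n, y_n); k2 = f(t_n + h/2, y_n + (h/2)·k1); k3 = f(t_n + h/2, y_n + (h/2)·k2); k4 = f(t_n + h, y_n + h·k3); y_{n+1} = y_n + (h/6)·(k1 + 2k2 + 2k3 + k4).
t=0.000000, y=-1.770000:
  k1 = f(0.000000, -1.770000) = -2.672700
  k2 = f(0.215000, -2.344631) = -3.858592
  k3 = f(0.215000, -2.599597) = -4.243592
  k4 = f(0.430000, -3.594745) = -6.064464
  y ← -1.770000 + (0.43/6)·(k1 + 2k2 + 2k3 + k4) = -3.557476
y(0.43) ≈ -3.5575

-3.5575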